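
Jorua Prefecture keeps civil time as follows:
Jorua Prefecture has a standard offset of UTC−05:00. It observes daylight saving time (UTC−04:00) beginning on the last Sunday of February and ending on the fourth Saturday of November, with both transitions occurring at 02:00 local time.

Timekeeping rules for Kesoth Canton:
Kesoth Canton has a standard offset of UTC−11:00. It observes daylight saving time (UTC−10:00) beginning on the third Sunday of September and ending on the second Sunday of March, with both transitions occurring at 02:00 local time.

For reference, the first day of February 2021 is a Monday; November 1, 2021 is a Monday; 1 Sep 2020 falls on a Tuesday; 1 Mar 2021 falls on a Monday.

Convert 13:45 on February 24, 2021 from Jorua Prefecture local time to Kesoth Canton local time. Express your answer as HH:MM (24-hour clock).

1 February 2021 is a Monday, so Sundays fall on 7, 14, 21, 28; the last is February 28.
1 November 2021 is a Monday, so the first Saturday is November 6 and the fourth is November 27.
Daylight saving runs 28 February – 27 November; February 24, 2021 is outside that window, so Jorua Prefecture is on standard time at UTC−05:00.
13:45 Jorua Prefecture + 5h = 18:45 UTC.
1 September 2020 is a Tuesday, so the first Sunday is September 6 and the third is September 20.
1 March 2021 is a Monday, so the first Sunday is March 7 and the second is March 14.
At the standard offset (UTC−11:00), 18:45 UTC − 11h = 07:45 Kesoth Canton standard time.
The standard-time date in Kesoth Canton, February 24, 2021, lies within the daylight-saving period (20 September 2020 – 14 March 2021), so Kesoth Canton is on daylight time, UTC−10:00.
18:45 UTC − 10h = 08:45 Kesoth Canton.

08:45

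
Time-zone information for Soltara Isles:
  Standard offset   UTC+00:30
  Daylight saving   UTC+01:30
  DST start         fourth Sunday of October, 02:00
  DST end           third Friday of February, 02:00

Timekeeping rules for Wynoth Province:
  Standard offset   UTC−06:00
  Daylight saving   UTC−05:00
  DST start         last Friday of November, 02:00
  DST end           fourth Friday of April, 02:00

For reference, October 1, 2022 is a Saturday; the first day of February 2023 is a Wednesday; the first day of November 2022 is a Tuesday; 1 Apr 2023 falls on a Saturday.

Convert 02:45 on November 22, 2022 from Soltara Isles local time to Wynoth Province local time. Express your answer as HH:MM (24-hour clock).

19:15

1 October 2022 is a Saturday, so the first Sunday is October 2 and the fourth is October 23.
1 February 2023 is a Wednesday, so the first Friday is February 3 and the third is February 17.
November 22, 2022 lies within the daylight-saving period (23 October 2022 – 17 February 2023), so Soltara Isles is on daylight time, UTC+01:30.
02:45 Soltara Isles − 1h30m = 01:15 UTC.
1 November 2022 is a Tuesday, so Fridays fall on 4, 11, 18, 25; the last is November 25.
1 April 2023 is a Saturday, so the first Friday is April 7 and the fourth is April 28.
At the standard offset (UTC−06:00), 01:15 UTC − 6h = 19:15 Wynoth Province standard time (rolling into the previous day, 21 November 2022).
Daylight saving runs 25 November 2022 – 28 April 2023; the standard-time date in Wynoth Province, November 21, 2022, is outside that window, so Wynoth Province is on standard time at UTC−06:00.
01:15 UTC − 6h = 19:15 Wynoth Province (rolling into the previous day, 21 November 2022).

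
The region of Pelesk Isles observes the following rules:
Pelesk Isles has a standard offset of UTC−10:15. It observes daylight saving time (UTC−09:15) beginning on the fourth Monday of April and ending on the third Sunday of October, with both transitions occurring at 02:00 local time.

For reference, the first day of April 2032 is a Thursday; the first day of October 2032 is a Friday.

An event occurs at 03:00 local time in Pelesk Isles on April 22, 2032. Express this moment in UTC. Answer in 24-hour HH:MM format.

1 April 2032 is a Thursday, so the first Monday is April 5 and the fourth is April 26.
1 October 2032 is a Friday, so the first Sunday is October 3 and the third is October 17.
April 22, 2032 does not fall between 26 April and 17 October, so daylight saving is not in effect and Pelesk Isles is at UTC−10:15.
03:00 local + 10h15m = 13:15 UTC.

13:15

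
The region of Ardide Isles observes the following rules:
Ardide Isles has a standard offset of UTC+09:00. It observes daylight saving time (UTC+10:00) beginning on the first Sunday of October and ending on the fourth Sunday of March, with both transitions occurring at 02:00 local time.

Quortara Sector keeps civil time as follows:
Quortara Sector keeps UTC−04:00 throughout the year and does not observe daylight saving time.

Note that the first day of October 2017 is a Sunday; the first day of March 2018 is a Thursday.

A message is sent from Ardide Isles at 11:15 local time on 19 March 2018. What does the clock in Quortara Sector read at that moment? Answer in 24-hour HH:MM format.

1 October 2017 is a Sunday, so the first Sunday is October 1.
1 March 2018 is a Thursday, so the first Sunday is March 4 and the fourth is March 25.
19 March 2018 falls between 1 October 2017 and 25 March 2018, so daylight saving is in effect and Ardide Isles is at UTC+10:00.
11:15 Ardide Isles − 10h = 01:15 UTC.
Quortara Sector has no daylight saving, so its offset is UTC−04:00 year-round.
01:15 UTC − 4h = 21:15 Quortara Sector (rolling into the previous day, 18 March 2018).

21:15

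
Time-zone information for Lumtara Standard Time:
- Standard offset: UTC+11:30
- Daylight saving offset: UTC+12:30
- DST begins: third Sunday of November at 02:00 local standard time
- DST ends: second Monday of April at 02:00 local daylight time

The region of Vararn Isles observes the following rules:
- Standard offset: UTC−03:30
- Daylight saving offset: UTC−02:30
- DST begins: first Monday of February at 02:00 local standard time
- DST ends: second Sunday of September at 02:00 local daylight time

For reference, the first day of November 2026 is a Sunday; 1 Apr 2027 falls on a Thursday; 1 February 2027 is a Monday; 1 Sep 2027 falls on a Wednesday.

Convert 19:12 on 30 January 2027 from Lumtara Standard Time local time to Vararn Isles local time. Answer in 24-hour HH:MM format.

03:12

1 November 2026 is a Sunday, so the first Sunday is November 1 and the third is November 15.
1 April 2027 is a Thursday, so the first Monday is April 5 and the second is April 12.
30 January 2027 falls between 15 November 2026 and 12 April 2027, so daylight saving is in effect and Lumtara Standard Time is at UTC+12:30.
19:12 Lumtara Standard Time − 12h30m = 06:42 UTC.
1 February 2027 is a Monday, so the first Monday is February 1.
1 September 2027 is a Wednesday, so the first Sunday is September 5 and the second is September 12.
At the standard offset (UTC−03:30), 06:42 UTC − 3h30m = 03:12 Vararn Isles standard time.
The standard-time date in Vararn Isles, 30 January 2027, is outside the daylight-saving period (1 February – 12 September), so Vararn Isles is on standard time, UTC−03:30.
06:42 UTC − 3h30m = 03:12 Vararn Isles.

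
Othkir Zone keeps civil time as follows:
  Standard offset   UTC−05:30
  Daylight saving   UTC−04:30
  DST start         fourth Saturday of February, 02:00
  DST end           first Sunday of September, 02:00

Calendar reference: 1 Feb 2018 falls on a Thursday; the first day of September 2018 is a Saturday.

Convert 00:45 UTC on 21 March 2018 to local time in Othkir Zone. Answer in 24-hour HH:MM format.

1 February 2018 is a Thursday, so the first Saturday is February 3 and the fourth is February 24.
1 September 2018 is a Saturday, so the first Sunday is September 2.
At the standard offset (UTC−05:30), 00:45 UTC − 5h30m = 19:15 Othkir Zone standard time (rolling into the previous day, 20 March 2018).
The standard-time date in Othkir Zone, 20 March 2018, lies within the daylight-saving period (24 February – 2 September), so Othkir Zone is on daylight time, UTC−04:30.
00:45 UTC − 4h30m = 20:15 local (rolling into the previous day, 20 March 2018).

20:15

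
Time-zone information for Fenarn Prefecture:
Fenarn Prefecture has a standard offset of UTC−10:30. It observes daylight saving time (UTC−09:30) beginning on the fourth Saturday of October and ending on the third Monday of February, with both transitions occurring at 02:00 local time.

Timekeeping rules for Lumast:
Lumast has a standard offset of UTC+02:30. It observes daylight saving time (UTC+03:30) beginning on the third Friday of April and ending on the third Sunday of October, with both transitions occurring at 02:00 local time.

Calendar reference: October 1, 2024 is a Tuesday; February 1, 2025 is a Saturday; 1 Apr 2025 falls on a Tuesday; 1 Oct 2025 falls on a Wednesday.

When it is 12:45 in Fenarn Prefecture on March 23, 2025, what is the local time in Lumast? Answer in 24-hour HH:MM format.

1 October 2024 is a Tuesday, so the first Saturday is October 5 and the fourth is October 26.
1 February 2025 is a Saturday, so the first Monday is February 3 and the third is February 17.
Daylight saving runs 26 October 2024 – 17 February 2025; March 23, 2025 is outside that window, so Fenarn Prefecture is on standard time at UTC−10:30.
12:45 Fenarn Prefecture + 10h30m = 23:15 UTC.
1 April 2025 is a Tuesday, so the first Friday is April 4 and the third is April 18.
1 October 2025 is a Wednesday, so the first Sunday is October 5 and the third is October 19.
At the standard offset (UTC+02:30), 23:15 UTC + 2h30m = 01:45 Lumast standard time (rolling into the next day, 24 March 2025).
The standard-time date in Lumast, March 24, 2025, is outside the daylight-saving period (18 April – 19 October), so Lumast is on standard time, UTC+02:30.
23:15 UTC + 2h30m = 01:45 Lumast (rolling into the next day, 24 March 2025).

01:45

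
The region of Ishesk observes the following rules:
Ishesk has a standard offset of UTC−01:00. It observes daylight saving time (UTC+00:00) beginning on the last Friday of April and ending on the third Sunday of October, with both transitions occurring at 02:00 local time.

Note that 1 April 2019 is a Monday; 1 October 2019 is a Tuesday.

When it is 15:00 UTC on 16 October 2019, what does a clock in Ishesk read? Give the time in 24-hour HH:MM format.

1 April 2019 is a Monday, so Fridays fall on 5, 12, 19, 26; the last is April 26.
1 October 2019 is a Tuesday, so the first Sunday is October 6 and the third is October 20.
At the standard offset (UTC−01:00), 15:00 UTC − 1h = 14:00 Ishesk standard time.
The standard-time date in Ishesk, 16 October 2019, falls between 26 April and 20 October, so daylight saving is in effect and Ishesk is at UTC+00:00.
15:00 UTC + 0h = 15:00 local.

15:00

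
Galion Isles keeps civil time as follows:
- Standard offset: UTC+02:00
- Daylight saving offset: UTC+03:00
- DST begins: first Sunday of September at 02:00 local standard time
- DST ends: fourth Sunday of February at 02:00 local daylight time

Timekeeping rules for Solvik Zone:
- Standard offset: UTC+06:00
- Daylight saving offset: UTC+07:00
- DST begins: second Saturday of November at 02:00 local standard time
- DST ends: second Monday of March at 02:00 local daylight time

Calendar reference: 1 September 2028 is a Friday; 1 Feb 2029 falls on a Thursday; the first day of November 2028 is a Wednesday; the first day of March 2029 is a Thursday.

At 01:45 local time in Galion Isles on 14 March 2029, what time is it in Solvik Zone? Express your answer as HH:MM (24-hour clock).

05:45

1 September 2028 is a Friday, so the first Sunday is September 3.
1 February 2029 is a Thursday, so the first Sunday is February 4 and the fourth is February 25.
Daylight saving runs 3 September 2028 – 25 February 2029; 14 March 2029 is outside that window, so Galion Isles is on standard time at UTC+02:00.
01:45 Galion Isles − 2h = 23:45 UTC (rolling into the previous day, 13 March 2029).
1 November 2028 is a Wednesday, so the first Saturday is November 4 and the second is November 11.
1 March 2029 is a Thursday, so the first Monday is March 5 and the second is March 12.
At the standard offset (UTC+06:00), 23:45 UTC + 6h = 05:45 Solvik Zone standard time (rolling into the next day, 14 March 2029).
Daylight saving runs 11 November 2028 – 12 March 2029; the standard-time date in Solvik Zone, 14 March 2029, is outside that window, so Solvik Zone is on standard time at UTC+06:00.
23:45 UTC + 6h = 05:45 Solvik Zone (rolling into the next day, 14 March 2029).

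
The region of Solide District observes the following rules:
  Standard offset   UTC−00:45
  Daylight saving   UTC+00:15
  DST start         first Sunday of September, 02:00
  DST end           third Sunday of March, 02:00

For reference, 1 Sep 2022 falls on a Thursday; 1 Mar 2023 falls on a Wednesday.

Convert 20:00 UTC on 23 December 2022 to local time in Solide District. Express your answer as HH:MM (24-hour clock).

20:15

1 September 2022 is a Thursday, so the first Sunday is September 4.
1 March 2023 is a Wednesday, so the first Sunday is March 5 and the third is March 19.
At the standard offset (UTC−00:45), 20:00 UTC − 0h45m = 19:15 Solide District standard time.
The standard-time date in Solide District, 23 December 2022, lies within the daylight-saving period (4 September 2022 – 19 March 2023), so Solide District is on daylight time, UTC+00:15.
20:00 UTC + 0h15m = 20:15 local.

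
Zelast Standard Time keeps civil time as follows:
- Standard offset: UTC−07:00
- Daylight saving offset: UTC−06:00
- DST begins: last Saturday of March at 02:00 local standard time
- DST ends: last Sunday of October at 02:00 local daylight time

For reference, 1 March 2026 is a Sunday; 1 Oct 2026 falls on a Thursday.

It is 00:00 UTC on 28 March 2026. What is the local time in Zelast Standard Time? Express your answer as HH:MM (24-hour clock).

1 March 2026 is a Sunday, so Saturdays fall on 7, 14, 21, 28; the last is March 28.
1 October 2026 is a Thursday, so Sundays fall on 4, 11, 18, 25; the last is October 25.
At the standard offset (UTC−07:00), 00:00 UTC − 7h = 17:00 Zelast Standard Time standard time (rolling into the previous day, 27 March 2026).
Daylight saving runs 28 March – 25 October; the standard-time date in Zelast Standard Time, 27 March 2026, is outside that window, so Zelast Standard Time is on standard time at UTC−07:00.
00:00 UTC − 7h = 17:00 local (rolling into the previous day, 27 March 2026).

17:00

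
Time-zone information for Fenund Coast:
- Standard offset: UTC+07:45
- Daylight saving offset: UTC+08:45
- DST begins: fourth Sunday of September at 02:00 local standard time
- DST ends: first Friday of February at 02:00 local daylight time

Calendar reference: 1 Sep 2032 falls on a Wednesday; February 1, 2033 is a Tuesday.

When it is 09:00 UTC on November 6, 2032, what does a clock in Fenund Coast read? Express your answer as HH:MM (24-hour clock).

17:45

1 September 2032 is a Wednesday, so the first Sunday is September 5 and the fourth is September 26.
1 February 2033 is a Tuesday, so the first Friday is February 4.
At the standard offset (UTC+07:45), 09:00 UTC + 7h45m = 16:45 Fenund Coast standard time.
The standard-time date in Fenund Coast, November 6, 2032, falls between 26 September 2032 and 4 February 2033, so daylight saving is in effect and Fenund Coast is at UTC+08:45.
09:00 UTC + 8h45m = 17:45 local.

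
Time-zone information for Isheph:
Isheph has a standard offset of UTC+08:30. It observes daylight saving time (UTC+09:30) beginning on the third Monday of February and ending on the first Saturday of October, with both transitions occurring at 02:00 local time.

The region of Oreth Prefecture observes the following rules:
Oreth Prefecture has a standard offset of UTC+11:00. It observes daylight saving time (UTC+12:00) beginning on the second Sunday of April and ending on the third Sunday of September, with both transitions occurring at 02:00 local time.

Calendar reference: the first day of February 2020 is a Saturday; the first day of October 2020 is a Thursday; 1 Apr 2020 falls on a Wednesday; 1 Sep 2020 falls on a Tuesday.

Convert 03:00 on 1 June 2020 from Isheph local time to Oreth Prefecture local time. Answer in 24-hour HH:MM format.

05:30

1 February 2020 is a Saturday, so the first Monday is February 3 and the third is February 17.
1 October 2020 is a Thursday, so the first Saturday is October 3.
Daylight saving runs 17 February – 3 October; 1 June 2020 is inside that window, so Isheph is at UTC+09:30.
03:00 Isheph − 9h30m = 17:30 UTC (rolling into the previous day, 31 May 2020).
1 April 2020 is a Wednesday, so the first Sunday is April 5 and the second is April 12.
1 September 2020 is a Tuesday, so the first Sunday is September 6 and the third is September 20.
At the standard offset (UTC+11:00), 17:30 UTC + 11h = 04:30 Oreth Prefecture standard time (rolling into the next day, 1 June 2020).
Daylight saving runs 12 April – 20 September; the standard-time date in Oreth Prefecture, 1 June 2020, is inside that window, so Oreth Prefecture is at UTC+12:00.
17:30 UTC + 12h = 05:30 Oreth Prefecture (rolling into the next day, 1 June 2020).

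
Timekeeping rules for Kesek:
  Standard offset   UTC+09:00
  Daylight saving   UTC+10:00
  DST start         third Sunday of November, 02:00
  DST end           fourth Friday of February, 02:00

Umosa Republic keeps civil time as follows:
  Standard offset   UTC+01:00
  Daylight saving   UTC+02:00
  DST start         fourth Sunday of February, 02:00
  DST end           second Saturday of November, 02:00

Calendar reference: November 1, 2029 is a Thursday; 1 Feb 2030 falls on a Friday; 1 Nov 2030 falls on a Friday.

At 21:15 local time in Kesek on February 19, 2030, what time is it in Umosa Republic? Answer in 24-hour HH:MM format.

1 November 2029 is a Thursday, so the first Sunday is November 4 and the third is November 18.
1 February 2030 is a Friday, so the first Friday is February 1 and the fourth is February 22.
February 19, 2030 falls between 18 November 2029 and 22 February 2030, so daylight saving is in effect and Kesek is at UTC+10:00.
21:15 Kesek − 10h = 11:15 UTC.
1 February 2030 is a Friday, so the first Sunday is February 3 and the fourth is February 24.
1 November 2030 is a Friday, so the first Saturday is November 2 and the second is November 9.
At the standard offset (UTC+01:00), 11:15 UTC + 1h = 12:15 Umosa Republic standard time.
The standard-time date in Umosa Republic, February 19, 2030, does not fall between 24 February and 9 November, so daylight saving is not in effect and Umosa Republic is at UTC+01:00.
11:15 UTC + 1h = 12:15 Umosa Republic.

12:15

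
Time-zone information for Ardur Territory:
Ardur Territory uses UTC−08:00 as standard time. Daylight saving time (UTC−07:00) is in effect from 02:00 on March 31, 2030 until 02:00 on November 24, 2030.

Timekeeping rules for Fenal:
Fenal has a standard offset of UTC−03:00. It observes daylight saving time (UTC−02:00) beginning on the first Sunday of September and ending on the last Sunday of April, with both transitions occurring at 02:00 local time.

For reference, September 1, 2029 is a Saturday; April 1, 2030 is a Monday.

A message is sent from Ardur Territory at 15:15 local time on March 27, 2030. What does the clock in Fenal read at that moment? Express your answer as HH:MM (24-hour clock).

March 27, 2030 is outside the daylight-saving period (31 March – 24 November), so Ardur Territory is on standard time, UTC−08:00.
15:15 Ardur Territory + 8h = 23:15 UTC.
1 September 2029 is a Saturday, so the first Sunday is September 2.
1 April 2030 is a Monday, so Sundays fall on 7, 14, 21, 28; the last is April 28.
At the standard offset (UTC−03:00), 23:15 UTC − 3h = 20:15 Fenal standard time.
The standard-time date in Fenal, March 27, 2030, falls between 2 September 2029 and 28 April 2030, so daylight saving is in effect and Fenal is at UTC−02:00.
23:15 UTC − 2h = 21:15 Fenal.

21:15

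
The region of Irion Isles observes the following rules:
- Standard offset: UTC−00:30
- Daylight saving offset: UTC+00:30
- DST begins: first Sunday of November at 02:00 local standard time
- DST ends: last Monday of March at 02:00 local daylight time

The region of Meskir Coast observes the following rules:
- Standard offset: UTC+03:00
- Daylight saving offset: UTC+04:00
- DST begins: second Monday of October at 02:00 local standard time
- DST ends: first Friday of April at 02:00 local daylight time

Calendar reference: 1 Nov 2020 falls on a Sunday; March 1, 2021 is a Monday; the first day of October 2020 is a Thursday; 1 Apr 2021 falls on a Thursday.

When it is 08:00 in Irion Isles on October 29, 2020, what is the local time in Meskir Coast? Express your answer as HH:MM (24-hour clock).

1 November 2020 is a Sunday, so the first Sunday is November 1.
1 March 2021 is a Monday, so Mondays fall on 1, 8, 15, 22, 29; the last is March 29.
Daylight saving runs 1 November 2020 – 29 March 2021; October 29, 2020 is outside that window, so Irion Isles is on standard time at UTC−00:30.
08:00 Irion Isles + 0h30m = 08:30 UTC.
1 October 2020 is a Thursday, so the first Monday is October 5 and the second is October 12.
1 April 2021 is a Thursday, so the first Friday is April 2.
At the standard offset (UTC+03:00), 08:30 UTC + 3h = 11:30 Meskir Coast standard time.
The standard-time date in Meskir Coast, October 29, 2020, lies within the daylight-saving period (12 October 2020 – 2 April 2021), so Meskir Coast is on daylight time, UTC+04:00.
08:30 UTC + 4h = 12:30 Meskir Coast.

12:30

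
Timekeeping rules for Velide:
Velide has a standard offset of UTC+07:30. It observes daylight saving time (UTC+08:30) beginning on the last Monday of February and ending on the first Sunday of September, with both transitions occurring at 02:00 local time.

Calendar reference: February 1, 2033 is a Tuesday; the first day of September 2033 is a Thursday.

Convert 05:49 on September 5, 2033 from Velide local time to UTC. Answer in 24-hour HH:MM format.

22:19

1 February 2033 is a Tuesday, so Mondays fall on 7, 14, 21, 28; the last is February 28.
1 September 2033 is a Thursday, so the first Sunday is September 4.
September 5, 2033 does not fall between 28 February and 4 September, so daylight saving is not in effect and Velide is at UTC+07:30.
05:49 local − 7h30m = 22:19 UTC (rolling into the previous day, 4 September 2033).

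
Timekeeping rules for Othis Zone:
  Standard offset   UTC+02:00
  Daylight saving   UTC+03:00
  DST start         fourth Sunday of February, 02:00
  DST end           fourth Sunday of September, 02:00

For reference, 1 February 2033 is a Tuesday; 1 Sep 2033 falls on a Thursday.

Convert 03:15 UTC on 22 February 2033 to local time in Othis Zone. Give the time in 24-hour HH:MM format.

1 February 2033 is a Tuesday, so the first Sunday is February 6 and the fourth is February 27.
1 September 2033 is a Thursday, so the first Sunday is September 4 and the fourth is September 25.
At the standard offset (UTC+02:00), 03:15 UTC + 2h = 05:15 Othis Zone standard time.
Daylight saving runs 27 February – 25 September; the standard-time date in Othis Zone, 22 February 2033, is outside that window, so Othis Zone is on standard time at UTC+02:00.
03:15 UTC + 2h = 05:15 local.

05:15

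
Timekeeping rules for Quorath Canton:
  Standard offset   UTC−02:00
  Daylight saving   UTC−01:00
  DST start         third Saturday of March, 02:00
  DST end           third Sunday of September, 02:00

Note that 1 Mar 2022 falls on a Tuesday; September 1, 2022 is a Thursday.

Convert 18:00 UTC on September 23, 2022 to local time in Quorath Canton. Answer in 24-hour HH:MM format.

1 March 2022 is a Tuesday, so the first Saturday is March 5 and the third is March 19.
1 September 2022 is a Thursday, so the first Sunday is September 4 and the third is September 18.
At the standard offset (UTC−02:00), 18:00 UTC − 2h = 16:00 Quorath Canton standard time.
Daylight saving runs 19 March – 18 September; the standard-time date in Quorath Canton, September 23, 2022, is outside that window, so Quorath Canton is on standard time at UTC−02:00.
18:00 UTC − 2h = 16:00 local.

16:00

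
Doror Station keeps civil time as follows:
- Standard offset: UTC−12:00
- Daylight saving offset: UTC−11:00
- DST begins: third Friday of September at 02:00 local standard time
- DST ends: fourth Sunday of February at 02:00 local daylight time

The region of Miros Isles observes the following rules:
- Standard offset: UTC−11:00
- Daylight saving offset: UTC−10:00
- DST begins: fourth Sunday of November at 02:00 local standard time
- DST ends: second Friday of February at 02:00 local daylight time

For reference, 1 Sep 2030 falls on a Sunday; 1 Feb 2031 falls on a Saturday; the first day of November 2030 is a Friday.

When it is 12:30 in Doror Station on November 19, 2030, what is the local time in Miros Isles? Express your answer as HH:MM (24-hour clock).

1 September 2030 is a Sunday, so the first Friday is September 6 and the third is September 20.
1 February 2031 is a Saturday, so the first Sunday is February 2 and the fourth is February 23.
November 19, 2030 lies within the daylight-saving period (20 September 2030 – 23 February 2031), so Doror Station is on daylight time, UTC−11:00.
12:30 Doror Station + 11h = 23:30 UTC.
1 November 2030 is a Friday, so the first Sunday is November 3 and the fourth is November 24.
1 February 2031 is a Saturday, so the first Friday is February 7 and the second is February 14.
At the standard offset (UTC−11:00), 23:30 UTC − 11h = 12:30 Miros Isles standard time.
The standard-time date in Miros Isles, November 19, 2030, is outside the daylight-saving period (24 November 2030 – 14 February 2031), so Miros Isles is on standard time, UTC−11:00.
23:30 UTC − 11h = 12:30 Miros Isles.

12:30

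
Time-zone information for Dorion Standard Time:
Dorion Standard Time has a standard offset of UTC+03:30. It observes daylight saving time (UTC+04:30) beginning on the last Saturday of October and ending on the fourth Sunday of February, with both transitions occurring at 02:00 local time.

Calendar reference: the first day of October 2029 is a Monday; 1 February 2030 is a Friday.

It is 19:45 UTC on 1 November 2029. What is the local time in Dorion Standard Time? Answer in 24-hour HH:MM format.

00:15

1 October 2029 is a Monday, so Saturdays fall on 6, 13, 20, 27; the last is October 27.
1 February 2030 is a Friday, so the first Sunday is February 3 and the fourth is February 24.
At the standard offset (UTC+03:30), 19:45 UTC + 3h30m = 23:15 Dorion Standard Time standard time.
The standard-time date in Dorion Standard Time, 1 November 2029, falls between 27 October 2029 and 24 February 2030, so daylight saving is in effect and Dorion Standard Time is at UTC+04:30.
19:45 UTC + 4h30m = 00:15 local (rolling into the next day, 2 November 2029).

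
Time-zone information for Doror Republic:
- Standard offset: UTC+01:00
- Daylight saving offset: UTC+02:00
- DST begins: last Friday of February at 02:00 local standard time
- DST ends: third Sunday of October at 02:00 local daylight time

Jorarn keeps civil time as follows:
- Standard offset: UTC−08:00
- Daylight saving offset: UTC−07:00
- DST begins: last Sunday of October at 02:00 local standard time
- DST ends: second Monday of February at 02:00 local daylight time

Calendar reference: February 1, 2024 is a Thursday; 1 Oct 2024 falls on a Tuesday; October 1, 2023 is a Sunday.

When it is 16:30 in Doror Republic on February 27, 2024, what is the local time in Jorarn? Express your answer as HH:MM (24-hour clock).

06:30

1 February 2024 is a Thursday, so Fridays fall on 2, 9, 16, 23; the last is February 23.
1 October 2024 is a Tuesday, so the first Sunday is October 6 and the third is October 20.
February 27, 2024 falls between 23 February and 20 October, so daylight saving is in effect and Doror Republic is at UTC+02:00.
16:30 Doror Republic − 2h = 14:30 UTC.
1 October 2023 is a Sunday, so Sundays fall on 1, 8, 15, 22, 29; the last is October 29.
1 February 2024 is a Thursday, so the first Monday is February 5 and the second is February 12.
At the standard offset (UTC−08:00), 14:30 UTC − 8h = 06:30 Jorarn standard time.
The standard-time date in Jorarn, February 27, 2024, does not fall between 29 October 2023 and 12 February 2024, so daylight saving is not in effect and Jorarn is at UTC−08:00.
14:30 UTC − 8h = 06:30 Jorarn.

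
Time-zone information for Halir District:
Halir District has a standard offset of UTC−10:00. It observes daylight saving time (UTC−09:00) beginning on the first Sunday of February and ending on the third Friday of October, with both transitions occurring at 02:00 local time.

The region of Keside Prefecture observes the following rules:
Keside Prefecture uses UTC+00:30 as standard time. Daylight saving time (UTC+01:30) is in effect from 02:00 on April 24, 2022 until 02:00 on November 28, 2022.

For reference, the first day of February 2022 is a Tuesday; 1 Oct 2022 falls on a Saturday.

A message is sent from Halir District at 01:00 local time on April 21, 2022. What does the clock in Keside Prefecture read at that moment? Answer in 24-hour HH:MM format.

10:30

1 February 2022 is a Tuesday, so the first Sunday is February 6.
1 October 2022 is a Saturday, so the first Friday is October 7 and the third is October 21.
April 21, 2022 lies within the daylight-saving period (6 February – 21 October), so Halir District is on daylight time, UTC−09:00.
01:00 Halir District + 9h = 10:00 UTC.
At the standard offset (UTC+00:30), 10:00 UTC + 0h30m = 10:30 Keside Prefecture standard time.
The standard-time date in Keside Prefecture, April 21, 2022, does not fall between 24 April and 28 November, so daylight saving is not in effect and Keside Prefecture is at UTC+00:30.
10:00 UTC + 0h30m = 10:30 Keside Prefecture.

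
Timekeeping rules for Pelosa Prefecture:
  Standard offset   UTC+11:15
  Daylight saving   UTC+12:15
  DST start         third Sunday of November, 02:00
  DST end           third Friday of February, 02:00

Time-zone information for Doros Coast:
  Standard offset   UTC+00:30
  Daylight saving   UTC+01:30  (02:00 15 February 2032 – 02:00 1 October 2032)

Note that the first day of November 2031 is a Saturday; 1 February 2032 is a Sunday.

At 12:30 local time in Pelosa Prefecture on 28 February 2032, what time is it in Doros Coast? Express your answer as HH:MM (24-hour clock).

1 November 2031 is a Saturday, so the first Sunday is November 2 and the third is November 16.
1 February 2032 is a Sunday, so the first Friday is February 6 and the third is February 20.
28 February 2032 is outside the daylight-saving period (16 November 2031 – 20 February 2032), so Pelosa Prefecture is on standard time, UTC+11:15.
12:30 Pelosa Prefecture − 11h15m = 01:15 UTC.
At the standard offset (UTC+00:30), 01:15 UTC + 0h30m = 01:45 Doros Coast standard time.
The standard-time date in Doros Coast, 28 February 2032, lies within the daylight-saving period (15 February – 1 October), so Doros Coast is on daylight time, UTC+01:30.
01:15 UTC + 1h30m = 02:45 Doros Coast.

02:45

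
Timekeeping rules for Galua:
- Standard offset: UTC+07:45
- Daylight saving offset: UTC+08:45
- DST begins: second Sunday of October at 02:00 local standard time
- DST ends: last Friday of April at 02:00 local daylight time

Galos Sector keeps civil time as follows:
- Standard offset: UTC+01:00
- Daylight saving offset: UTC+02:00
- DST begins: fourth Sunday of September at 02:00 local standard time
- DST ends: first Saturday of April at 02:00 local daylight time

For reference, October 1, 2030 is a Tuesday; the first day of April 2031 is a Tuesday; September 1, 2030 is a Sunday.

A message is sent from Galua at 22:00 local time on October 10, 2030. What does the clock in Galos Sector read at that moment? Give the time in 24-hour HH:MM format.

16:15

1 October 2030 is a Tuesday, so the first Sunday is October 6 and the second is October 13.
1 April 2031 is a Tuesday, so Fridays fall on 4, 11, 18, 25; the last is April 25.
October 10, 2030 is outside the daylight-saving period (13 October 2030 – 25 April 2031), so Galua is on standard time, UTC+07:45.
22:00 Galua − 7h45m = 14:15 UTC.
1 September 2030 is a Sunday, so the first Sunday is September 1 and the fourth is September 22.
1 April 2031 is a Tuesday, so the first Saturday is April 5.
At the standard offset (UTC+01:00), 14:15 UTC + 1h = 15:15 Galos Sector standard time.
Daylight saving runs 22 September 2030 – 5 April 2031; the standard-time date in Galos Sector, October 10, 2030, is inside that window, so Galos Sector is at UTC+02:00.
14:15 UTC + 2h = 16:15 Galos Sector.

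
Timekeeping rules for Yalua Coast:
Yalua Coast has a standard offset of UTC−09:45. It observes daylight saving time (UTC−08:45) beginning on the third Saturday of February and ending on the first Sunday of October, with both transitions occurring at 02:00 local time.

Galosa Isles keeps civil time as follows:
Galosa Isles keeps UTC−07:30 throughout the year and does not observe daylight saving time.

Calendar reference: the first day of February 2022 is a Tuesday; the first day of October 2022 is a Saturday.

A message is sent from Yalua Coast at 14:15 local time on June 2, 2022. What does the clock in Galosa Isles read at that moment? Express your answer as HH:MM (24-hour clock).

15:30

1 February 2022 is a Tuesday, so the first Saturday is February 5 and the third is February 19.
1 October 2022 is a Saturday, so the first Sunday is October 2.
June 2, 2022 falls between 19 February and 2 October, so daylight saving is in effect and Yalua Coast is at UTC−08:45.
14:15 Yalua Coast + 8h45m = 23:00 UTC.
Galosa Isles has no daylight saving, so its offset is UTC−07:30 year-round.
23:00 UTC − 7h30m = 15:30 Galosa Isles.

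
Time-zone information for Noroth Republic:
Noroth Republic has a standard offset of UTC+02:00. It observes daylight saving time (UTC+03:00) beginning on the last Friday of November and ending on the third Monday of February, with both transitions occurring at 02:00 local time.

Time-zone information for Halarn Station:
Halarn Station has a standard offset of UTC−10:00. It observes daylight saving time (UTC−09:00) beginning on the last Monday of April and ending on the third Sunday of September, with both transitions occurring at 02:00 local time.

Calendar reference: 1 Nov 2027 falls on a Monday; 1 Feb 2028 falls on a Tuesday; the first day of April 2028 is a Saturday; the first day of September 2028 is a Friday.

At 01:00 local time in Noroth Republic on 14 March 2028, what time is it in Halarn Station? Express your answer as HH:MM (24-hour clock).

1 November 2027 is a Monday, so Fridays fall on 5, 12, 19, 26; the last is November 26.
1 February 2028 is a Tuesday, so the first Monday is February 7 and the third is February 21.
14 March 2028 is outside the daylight-saving period (26 November 2027 – 21 February 2028), so Noroth Republic is on standard time, UTC+02:00.
01:00 Noroth Republic − 2h = 23:00 UTC (rolling into the previous day, 13 March 2028).
1 April 2028 is a Saturday, so Mondays fall on 3, 10, 17, 24; the last is April 24.
1 September 2028 is a Friday, so the first Sunday is September 3 and the third is September 17.
At the standard offset (UTC−10:00), 23:00 UTC − 10h = 13:00 Halarn Station standard time.
The standard-time date in Halarn Station, 13 March 2028, is outside the daylight-saving period (24 April – 17 September), so Halarn Station is on standard time, UTC−10:00.
23:00 UTC − 10h = 13:00 Halarn Station.

13:00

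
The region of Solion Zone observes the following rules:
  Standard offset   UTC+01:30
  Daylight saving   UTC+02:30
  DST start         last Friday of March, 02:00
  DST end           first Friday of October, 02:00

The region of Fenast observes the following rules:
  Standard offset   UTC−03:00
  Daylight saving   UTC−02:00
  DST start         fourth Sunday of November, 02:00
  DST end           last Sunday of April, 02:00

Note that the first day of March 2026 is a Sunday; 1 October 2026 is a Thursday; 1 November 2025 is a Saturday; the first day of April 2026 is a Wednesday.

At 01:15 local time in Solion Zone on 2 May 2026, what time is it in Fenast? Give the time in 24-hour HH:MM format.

19:45

1 March 2026 is a Sunday, so Fridays fall on 6, 13, 20, 27; the last is March 27.
1 October 2026 is a Thursday, so the first Friday is October 2.
2 May 2026 lies within the daylight-saving period (27 March – 2 October), so Solion Zone is on daylight time, UTC+02:30.
01:15 Solion Zone − 2h30m = 22:45 UTC (rolling into the previous day, 1 May 2026).
1 November 2025 is a Saturday, so the first Sunday is November 2 and the fourth is November 23.
1 April 2026 is a Wednesday, so Sundays fall on 5, 12, 19, 26; the last is April 26.
At the standard offset (UTC−03:00), 22:45 UTC − 3h = 19:45 Fenast standard time.
Daylight saving runs 23 November 2025 – 26 April 2026; the standard-time date in Fenast, 1 May 2026, is outside that window, so Fenast is on standard time at UTC−03:00.
22:45 UTC − 3h = 19:45 Fenast.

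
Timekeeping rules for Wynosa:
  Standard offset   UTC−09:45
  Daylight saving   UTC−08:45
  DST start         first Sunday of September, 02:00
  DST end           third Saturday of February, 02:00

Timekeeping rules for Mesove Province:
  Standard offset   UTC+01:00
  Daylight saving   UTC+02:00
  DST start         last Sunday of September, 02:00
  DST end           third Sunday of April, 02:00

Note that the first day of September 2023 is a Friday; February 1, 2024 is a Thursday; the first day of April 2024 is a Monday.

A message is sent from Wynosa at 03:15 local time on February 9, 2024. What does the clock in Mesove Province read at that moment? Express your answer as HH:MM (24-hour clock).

1 September 2023 is a Friday, so the first Sunday is September 3.
1 February 2024 is a Thursday, so the first Saturday is February 3 and the third is February 17.
February 9, 2024 lies within the daylight-saving period (3 September 2023 – 17 February 2024), so Wynosa is on daylight time, UTC−08:45.
03:15 Wynosa + 8h45m = 12:00 UTC.
1 September 2023 is a Friday, so Sundays fall on 3, 10, 17, 24; the last is September 24.
1 April 2024 is a Monday, so the first Sunday is April 7 and the third is April 21.
At the standard offset (UTC+01:00), 12:00 UTC + 1h = 13:00 Mesove Province standard time.
The standard-time date in Mesove Province, February 9, 2024, falls between 24 September 2023 and 21 April 2024, so daylight saving is in effect and Mesove Province is at UTC+02:00.
12:00 UTC + 2h = 14:00 Mesove Province.

14:00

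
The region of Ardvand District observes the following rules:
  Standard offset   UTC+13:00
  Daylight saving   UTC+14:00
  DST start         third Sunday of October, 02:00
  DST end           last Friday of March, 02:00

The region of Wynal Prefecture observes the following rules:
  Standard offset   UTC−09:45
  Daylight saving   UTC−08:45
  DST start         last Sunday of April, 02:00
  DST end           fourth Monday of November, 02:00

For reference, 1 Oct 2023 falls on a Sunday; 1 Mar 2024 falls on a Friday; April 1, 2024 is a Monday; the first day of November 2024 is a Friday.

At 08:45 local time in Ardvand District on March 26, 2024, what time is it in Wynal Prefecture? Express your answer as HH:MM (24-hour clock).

1 October 2023 is a Sunday, so the first Sunday is October 1 and the third is October 15.
1 March 2024 is a Friday, so Fridays fall on 1, 8, 15, 22, 29; the last is March 29.
March 26, 2024 falls between 15 October 2023 and 29 March 2024, so daylight saving is in effect and Ardvand District is at UTC+14:00.
08:45 Ardvand District − 14h = 18:45 UTC (rolling into the previous day, 25 March 2024).
1 April 2024 is a Monday, so Sundays fall on 7, 14, 21, 28; the last is April 28.
1 November 2024 is a Friday, so the first Monday is November 4 and the fourth is November 25.
At the standard offset (UTC−09:45), 18:45 UTC − 9h45m = 09:00 Wynal Prefecture standard time.
Daylight saving runs 28 April – 25 November; the standard-time date in Wynal Prefecture, March 25, 2024, is outside that window, so Wynal Prefecture is on standard time at UTC−09:45.
18:45 UTC − 9h45m = 09:00 Wynal Prefecture.

09:00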